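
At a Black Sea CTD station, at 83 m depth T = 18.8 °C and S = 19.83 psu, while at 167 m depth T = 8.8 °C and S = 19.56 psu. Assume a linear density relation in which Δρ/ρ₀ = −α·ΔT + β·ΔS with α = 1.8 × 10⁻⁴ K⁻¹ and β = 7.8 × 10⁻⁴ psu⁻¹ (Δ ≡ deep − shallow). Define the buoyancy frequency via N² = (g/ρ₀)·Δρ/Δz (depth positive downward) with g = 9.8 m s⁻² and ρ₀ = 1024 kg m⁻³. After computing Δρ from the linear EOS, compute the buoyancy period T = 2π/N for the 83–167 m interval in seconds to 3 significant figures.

461 s

ΔT = -10.0 K, ΔS = -0.27 psu (deep − shallow).
Δρ/ρ₀ = −αΔT + βΔS = 1.80 × 10⁻³ − 2.106 × 10⁻⁴ = 1.5894 × 10⁻³, so Δρ ≈ 1.628 kg m⁻³.
N² = (g/ρ₀)·Δρ/Δz = g·(Δρ/ρ₀)/Δz = 9.8 × 1.5894 × 10⁻³ / 84 = 1.8543 × 10⁻⁴ s⁻².
N = √(1.8543 × 10⁻⁴) = 0.013617 rad s⁻¹ → T = 2π/N = 461.42 s ≈ 461 s.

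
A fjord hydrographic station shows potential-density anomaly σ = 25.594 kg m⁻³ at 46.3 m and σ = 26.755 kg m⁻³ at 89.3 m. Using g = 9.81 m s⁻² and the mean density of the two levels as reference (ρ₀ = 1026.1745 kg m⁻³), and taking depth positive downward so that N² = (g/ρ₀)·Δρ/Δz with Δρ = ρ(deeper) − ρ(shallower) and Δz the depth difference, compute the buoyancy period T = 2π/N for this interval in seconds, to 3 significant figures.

391 s

Δρ = 1026.755 − 1025.594 = 1.161 kg m⁻³ over Δz = 89.3 − 46.3 = 43 m.
N² = (9.81/1026.1745) × (1.161/43) = 2.5811 × 10⁻⁴ s⁻².
N = √(2.5811 × 10⁻⁴) = 0.016066 rad s⁻¹, so T = 2π/N = 391.09 s ≈ 391 s.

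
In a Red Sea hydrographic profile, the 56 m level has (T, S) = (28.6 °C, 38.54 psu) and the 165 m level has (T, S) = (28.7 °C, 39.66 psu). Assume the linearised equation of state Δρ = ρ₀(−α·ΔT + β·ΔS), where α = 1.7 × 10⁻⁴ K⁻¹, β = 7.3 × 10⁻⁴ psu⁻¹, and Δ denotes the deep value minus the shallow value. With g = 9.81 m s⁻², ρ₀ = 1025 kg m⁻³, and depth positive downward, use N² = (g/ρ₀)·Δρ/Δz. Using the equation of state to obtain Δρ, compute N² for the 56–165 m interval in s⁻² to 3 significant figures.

7.21 × 10⁻⁵ s⁻²

ΔT = +0.1 K, ΔS = +1.12 psu (deep − shallow).
Δρ/ρ₀ = −αΔT + βΔS = -1.70 × 10⁻⁵ + 8.176 × 10⁻⁴ = 8.006 × 10⁻⁴, so Δρ ≈ 0.8206 kg m⁻³.
N² = (g/ρ₀)·Δρ/Δz = g·(Δρ/ρ₀)/Δz = 9.81 × 8.006 × 10⁻⁴ / 109 = 7.2054 × 10⁻⁵ s⁻² ≈ 7.21 × 10⁻⁵ s⁻².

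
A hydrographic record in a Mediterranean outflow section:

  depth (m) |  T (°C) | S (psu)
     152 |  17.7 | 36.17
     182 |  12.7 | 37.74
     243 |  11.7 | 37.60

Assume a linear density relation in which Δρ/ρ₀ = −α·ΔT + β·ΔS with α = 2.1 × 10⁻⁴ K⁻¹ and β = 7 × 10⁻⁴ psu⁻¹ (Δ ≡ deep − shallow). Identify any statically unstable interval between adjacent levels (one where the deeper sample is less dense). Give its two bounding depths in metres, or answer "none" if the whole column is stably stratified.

Evaluate Δρ/ρ₀ = −αΔT + βΔS across each adjacent pair:
  152–182 m: −αΔT+βΔS = −(2.1 × 10⁻⁴)(-5.0)+(7 × 10⁻⁴)(+1.57) = 2.1 × 10⁻³ → stable
  182–243 m: −αΔT+βΔS = −(2.1 × 10⁻⁴)(-1.0)+(7 × 10⁻⁴)(-0.14) = 1.1 × 10⁻⁴ → stable
Every interval has Δρ > 0: the column is stably stratified throughout.

none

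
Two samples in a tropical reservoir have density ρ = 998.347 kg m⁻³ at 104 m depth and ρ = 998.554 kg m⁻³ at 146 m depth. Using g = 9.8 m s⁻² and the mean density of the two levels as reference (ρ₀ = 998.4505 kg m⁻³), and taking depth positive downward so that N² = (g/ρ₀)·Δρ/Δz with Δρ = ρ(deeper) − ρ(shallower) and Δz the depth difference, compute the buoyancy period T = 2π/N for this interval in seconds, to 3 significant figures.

Δρ = 998.554 − 998.347 = 0.207 kg m⁻³ over Δz = 146 − 104 = 42 m.
N² = (9.8/998.4505) × (0.207/42) = 4.8375 × 10⁻⁵ s⁻².
N = √(4.8375 × 10⁻⁵) = 6.9552 × 10⁻³ rad s⁻¹, so T = 2π/N = 903.38 s ≈ 903 s.

903 s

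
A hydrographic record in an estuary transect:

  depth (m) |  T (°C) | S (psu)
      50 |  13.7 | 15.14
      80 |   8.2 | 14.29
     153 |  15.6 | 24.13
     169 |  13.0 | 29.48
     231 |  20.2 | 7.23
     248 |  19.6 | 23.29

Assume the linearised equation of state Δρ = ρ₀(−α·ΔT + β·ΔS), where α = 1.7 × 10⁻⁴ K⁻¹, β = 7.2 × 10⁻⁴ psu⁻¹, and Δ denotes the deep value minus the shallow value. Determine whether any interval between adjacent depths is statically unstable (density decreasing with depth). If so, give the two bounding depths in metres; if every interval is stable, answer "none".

Evaluate Δρ/ρ₀ = −αΔT + βΔS across each adjacent pair:
  50–80 m: −αΔT+βΔS = −(1.7 × 10⁻⁴)(-5.5)+(7.2 × 10⁻⁴)(-0.85) = 3.2 × 10⁻⁴ → stable
  80–153 m: −αΔT+βΔS = −(1.7 × 10⁻⁴)(+7.4)+(7.2 × 10⁻⁴)(+9.84) = 5.8 × 10⁻³ → stable
  153–169 m: −αΔT+βΔS = −(1.7 × 10⁻⁴)(-2.6)+(7.2 × 10⁻⁴)(+5.35) = 4.3 × 10⁻³ → stable
  169–231 m: −αΔT+βΔS = −(1.7 × 10⁻⁴)(+7.2)+(7.2 × 10⁻⁴)(-22.25) = -0.017 → UNSTABLE
  231–248 m: −αΔT+βΔS = −(1.7 × 10⁻⁴)(-0.6)+(7.2 × 10⁻⁴)(+16.06) = 0.012 → stable
The 169–231 m interval has Δρ < 0: lighter water underlies denser water.

169–231 m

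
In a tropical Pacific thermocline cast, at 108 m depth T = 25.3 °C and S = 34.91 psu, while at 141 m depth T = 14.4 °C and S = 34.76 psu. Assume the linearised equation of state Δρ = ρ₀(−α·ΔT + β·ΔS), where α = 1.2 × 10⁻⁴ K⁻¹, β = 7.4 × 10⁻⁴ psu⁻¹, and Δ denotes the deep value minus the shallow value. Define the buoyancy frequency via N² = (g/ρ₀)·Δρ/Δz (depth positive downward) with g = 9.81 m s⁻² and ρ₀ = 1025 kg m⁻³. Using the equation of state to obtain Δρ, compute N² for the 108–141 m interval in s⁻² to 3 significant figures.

3.56 × 10⁻⁴ s⁻²

ΔT = -10.9 K, ΔS = -0.15 psu (deep − shallow).
Δρ/ρ₀ = −αΔT + βΔS = 1.308 × 10⁻³ − 1.11 × 10⁻⁴ = 1.197 × 10⁻³, so Δρ ≈ 1.227 kg m⁻³.
N² = (g/ρ₀)·Δρ/Δz = g·(Δρ/ρ₀)/Δz = 9.81 × 1.197 × 10⁻³ / 33 = 3.5584 × 10⁻⁴ s⁻² ≈ 3.56 × 10⁻⁴ s⁻².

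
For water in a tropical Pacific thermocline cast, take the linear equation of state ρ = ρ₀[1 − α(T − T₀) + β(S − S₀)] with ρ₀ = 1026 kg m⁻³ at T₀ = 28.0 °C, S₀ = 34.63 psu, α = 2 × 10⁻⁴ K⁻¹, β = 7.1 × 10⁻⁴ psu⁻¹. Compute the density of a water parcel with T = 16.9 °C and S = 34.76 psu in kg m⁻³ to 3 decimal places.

1028.372 kg m⁻³

T − T₀ = -11.1 K, S − S₀ = +0.13 psu.
Bracket = 1 − α·(-11.1) + β·(+0.13) = 1 + (2.3123 × 10⁻³) = 1.0023123.
ρ = 1026 × 1.0023123 = 1028.372 kg m⁻³.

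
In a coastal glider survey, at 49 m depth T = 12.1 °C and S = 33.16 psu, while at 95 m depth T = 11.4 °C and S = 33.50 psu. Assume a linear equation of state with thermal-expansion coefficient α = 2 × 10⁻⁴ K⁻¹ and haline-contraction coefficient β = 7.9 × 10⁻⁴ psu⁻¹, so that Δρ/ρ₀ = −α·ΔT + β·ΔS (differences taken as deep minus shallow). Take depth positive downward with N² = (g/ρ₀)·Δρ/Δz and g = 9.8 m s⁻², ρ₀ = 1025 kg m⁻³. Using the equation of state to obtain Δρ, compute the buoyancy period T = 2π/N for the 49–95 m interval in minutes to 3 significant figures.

11.2 min

ΔT = -0.7 K, ΔS = +0.34 psu (deep − shallow).
Δρ/ρ₀ = −αΔT + βΔS = 1.40 × 10⁻⁴ + 2.686 × 10⁻⁴ = 4.086 × 10⁻⁴, so Δρ ≈ 0.4188 kg m⁻³.
N² = (g/ρ₀)·Δρ/Δz = g·(Δρ/ρ₀)/Δz = 9.8 × 4.086 × 10⁻⁴ / 46 = 8.7050 × 10⁻⁵ s⁻².
N = √(8.7050 × 10⁻⁵) = 9.3301 × 10⁻³ rad s⁻¹ → T = 2π/N = 673.43 s = 11.224 min ≈ 11.2 min.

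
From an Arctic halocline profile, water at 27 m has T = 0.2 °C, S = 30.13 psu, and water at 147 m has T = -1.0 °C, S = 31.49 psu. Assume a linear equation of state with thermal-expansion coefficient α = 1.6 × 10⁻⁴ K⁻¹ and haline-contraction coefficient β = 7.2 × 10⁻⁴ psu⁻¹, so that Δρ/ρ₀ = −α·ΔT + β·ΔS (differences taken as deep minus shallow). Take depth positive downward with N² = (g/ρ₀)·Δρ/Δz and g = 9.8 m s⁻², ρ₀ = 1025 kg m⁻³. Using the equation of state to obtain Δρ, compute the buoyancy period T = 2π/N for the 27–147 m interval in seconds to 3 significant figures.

642 s

ΔT = -1.2 K, ΔS = +1.36 psu (deep − shallow).
Δρ/ρ₀ = −αΔT + βΔS = 1.92 × 10⁻⁴ + 9.792 × 10⁻⁴ = 1.1712 × 10⁻³, so Δρ ≈ 1.200 kg m⁻³.
N² = (g/ρ₀)·Δρ/Δz = g·(Δρ/ρ₀)/Δz = 9.8 × 1.1712 × 10⁻³ / 120 = 9.5648 × 10⁻⁵ s⁻².
N = √(9.5648 × 10⁻⁵) = 9.7800 × 10⁻³ rad s⁻¹ → T = 2π/N = 642.45 s ≈ 642 s.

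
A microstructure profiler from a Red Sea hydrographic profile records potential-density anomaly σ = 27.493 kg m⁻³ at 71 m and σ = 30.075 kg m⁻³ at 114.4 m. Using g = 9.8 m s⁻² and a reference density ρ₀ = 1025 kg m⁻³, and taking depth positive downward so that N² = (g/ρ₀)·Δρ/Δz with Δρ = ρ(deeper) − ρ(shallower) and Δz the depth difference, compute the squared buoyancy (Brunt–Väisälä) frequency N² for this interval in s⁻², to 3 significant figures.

Δρ = 1030.075 − 1027.493 = 2.582 kg m⁻³ over Δz = 114.4 − 71 = 43.4 m.
N² = (9.8/1025) × (2.582/43.4) = 5.6881 × 10⁻⁴ s⁻² ≈ 5.69 × 10⁻⁴ s⁻².

5.69 × 10⁻⁴ s⁻²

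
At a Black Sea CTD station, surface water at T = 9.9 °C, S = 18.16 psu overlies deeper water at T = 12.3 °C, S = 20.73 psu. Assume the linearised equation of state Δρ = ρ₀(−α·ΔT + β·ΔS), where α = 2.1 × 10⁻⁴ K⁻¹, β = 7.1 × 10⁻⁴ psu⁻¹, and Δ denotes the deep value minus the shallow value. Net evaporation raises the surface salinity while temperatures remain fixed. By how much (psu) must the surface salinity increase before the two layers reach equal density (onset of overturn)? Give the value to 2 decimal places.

Neutral buoyancy requires −α(T_deep − T_surf) + β(S_deep − S_surf′) = 0.
S_surf′ = S_deep − (α/β)·ΔT = 20.73 − (2.1 × 10⁻⁴/7.1 × 10⁻⁴)·(+2.4) = 20.0201 psu.
Increase required: 20.0201 − 18.16 = 1.8601 psu.

1.86 psu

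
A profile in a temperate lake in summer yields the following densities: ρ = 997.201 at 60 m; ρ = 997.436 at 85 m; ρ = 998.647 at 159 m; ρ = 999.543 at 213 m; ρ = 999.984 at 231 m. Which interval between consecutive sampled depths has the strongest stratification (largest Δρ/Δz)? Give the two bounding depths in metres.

Compute the density gradient over each adjacent pair:
  60–85 m: Δρ/Δz = 0.235/25 = 9.4 × 10⁻³ kg m⁻⁴
  85–159 m: Δρ/Δz = 1.211/74 = 0.016 kg m⁻⁴
  159–213 m: Δρ/Δz = 0.896/54 = 0.017 kg m⁻⁴
  213–231 m: Δρ/Δz = 0.441/18 = 0.025 kg m⁻⁴
The largest gradient is in the 213–231 m interval — the pycnocline.

213–231 m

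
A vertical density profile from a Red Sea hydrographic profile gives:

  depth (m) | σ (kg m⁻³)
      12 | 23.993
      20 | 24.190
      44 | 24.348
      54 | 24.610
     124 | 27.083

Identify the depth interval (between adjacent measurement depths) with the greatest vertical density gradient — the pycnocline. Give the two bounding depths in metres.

Compute the density gradient over each adjacent pair:
  12–20 m: Δρ/Δz = 0.197/8 = 0.025 kg m⁻⁴
  20–44 m: Δρ/Δz = 0.158/24 = 6.6 × 10⁻³ kg m⁻⁴
  44–54 m: Δρ/Δz = 0.262/10 = 0.026 kg m⁻⁴
  54–124 m: Δρ/Δz = 2.473/70 = 0.035 kg m⁻⁴
The largest gradient is in the 54–124 m interval — the pycnocline.

54–124 m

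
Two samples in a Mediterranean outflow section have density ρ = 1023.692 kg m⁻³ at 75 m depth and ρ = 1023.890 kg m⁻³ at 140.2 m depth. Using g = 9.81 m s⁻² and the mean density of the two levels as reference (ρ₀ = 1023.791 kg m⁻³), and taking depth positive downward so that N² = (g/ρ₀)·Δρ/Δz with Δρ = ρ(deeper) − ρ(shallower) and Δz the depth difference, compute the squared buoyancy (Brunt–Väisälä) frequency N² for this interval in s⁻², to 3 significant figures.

2.91 × 10⁻⁵ s⁻²

Δρ = 1023.890 − 1023.692 = 0.198 kg m⁻³ over Δz = 140.2 − 75 = 65.2 m.
N² = (9.81/1023.791) × (0.198/65.2) = 2.9099 × 10⁻⁵ s⁻² ≈ 2.91 × 10⁻⁵ s⁻².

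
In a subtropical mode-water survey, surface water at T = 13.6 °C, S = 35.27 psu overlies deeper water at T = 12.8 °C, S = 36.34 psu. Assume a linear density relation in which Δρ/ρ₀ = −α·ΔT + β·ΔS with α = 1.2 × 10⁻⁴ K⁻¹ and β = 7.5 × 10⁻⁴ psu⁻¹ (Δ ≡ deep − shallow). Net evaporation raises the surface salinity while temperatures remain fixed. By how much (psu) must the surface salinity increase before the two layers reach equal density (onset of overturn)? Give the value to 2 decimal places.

1.20 psu

Neutral buoyancy requires −α(T_deep − T_surf) + β(S_deep − S_surf′) = 0.
S_surf′ = S_deep − (α/β)·ΔT = 36.34 − (1.2 × 10⁻⁴/7.5 × 10⁻⁴)·(-0.8) = 36.4680 psu.
Increase required: 36.4680 − 35.27 = 1.1980 psu.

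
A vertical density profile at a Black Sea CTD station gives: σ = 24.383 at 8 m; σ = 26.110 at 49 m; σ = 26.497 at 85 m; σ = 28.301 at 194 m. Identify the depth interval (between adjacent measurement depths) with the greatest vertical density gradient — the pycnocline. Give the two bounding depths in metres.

8–49 m

Compute the density gradient over each adjacent pair:
  8–49 m: Δρ/Δz = 1.727/41 = 0.042 kg m⁻⁴
  49–85 m: Δρ/Δz = 0.387/36 = 0.011 kg m⁻⁴
  85–194 m: Δρ/Δz = 1.804/109 = 0.017 kg m⁻⁴
The largest gradient is in the 8–49 m interval — the pycnocline.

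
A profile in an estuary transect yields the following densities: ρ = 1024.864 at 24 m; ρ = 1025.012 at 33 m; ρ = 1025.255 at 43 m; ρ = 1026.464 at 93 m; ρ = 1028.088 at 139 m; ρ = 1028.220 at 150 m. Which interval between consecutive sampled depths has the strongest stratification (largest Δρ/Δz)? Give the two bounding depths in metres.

Compute the density gradient over each adjacent pair:
  24–33 m: Δρ/Δz = 0.148/9 = 0.016 kg m⁻⁴
  33–43 m: Δρ/Δz = 0.243/10 = 0.024 kg m⁻⁴
  43–93 m: Δρ/Δz = 1.209/50 = 0.024 kg m⁻⁴
  93–139 m: Δρ/Δz = 1.624/46 = 0.035 kg m⁻⁴
  139–150 m: Δρ/Δz = 0.132/11 = 0.012 kg m⁻⁴
The largest gradient is in the 93–139 m interval — the pycnocline.

93–139 m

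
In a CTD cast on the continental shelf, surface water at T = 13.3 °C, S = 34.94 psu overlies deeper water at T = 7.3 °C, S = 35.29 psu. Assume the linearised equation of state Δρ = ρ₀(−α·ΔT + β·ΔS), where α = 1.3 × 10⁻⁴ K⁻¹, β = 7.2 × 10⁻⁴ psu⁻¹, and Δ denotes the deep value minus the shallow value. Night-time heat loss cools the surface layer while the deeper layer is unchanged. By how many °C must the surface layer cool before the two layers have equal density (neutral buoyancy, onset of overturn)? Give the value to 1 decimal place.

Neutral buoyancy requires Δρ = 0, i.e. −α(T_deep − T_surf′) + β(S_deep − S_surf) = 0.
T_surf′ = T_deep − (β/α)·ΔS = 7.3 − (7.2 × 10⁻⁴/1.3 × 10⁻⁴)·(+0.35) = 5.362 °C.
Cooling required: 13.3 − (5.362) = 7.938 °C.

7.9 °C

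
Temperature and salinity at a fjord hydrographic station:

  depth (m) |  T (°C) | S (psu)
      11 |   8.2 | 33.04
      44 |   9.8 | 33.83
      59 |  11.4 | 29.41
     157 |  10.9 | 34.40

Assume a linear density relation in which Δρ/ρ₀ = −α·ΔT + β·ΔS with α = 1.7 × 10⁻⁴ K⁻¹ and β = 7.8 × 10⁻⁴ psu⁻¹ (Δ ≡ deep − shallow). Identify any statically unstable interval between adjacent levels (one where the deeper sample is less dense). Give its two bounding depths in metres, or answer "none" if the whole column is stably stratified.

Evaluate Δρ/ρ₀ = −αΔT + βΔS across each adjacent pair:
  11–44 m: −αΔT+βΔS = −(1.7 × 10⁻⁴)(+1.6)+(7.8 × 10⁻⁴)(+0.79) = 3.4 × 10⁻⁴ → stable
  44–59 m: −αΔT+βΔS = −(1.7 × 10⁻⁴)(+1.6)+(7.8 × 10⁻⁴)(-4.42) = -3.7 × 10⁻³ → UNSTABLE
  59–157 m: −αΔT+βΔS = −(1.7 × 10⁻⁴)(-0.5)+(7.8 × 10⁻⁴)(+4.99) = 4.0 × 10⁻³ → stable
The 44–59 m interval has Δρ < 0: lighter water underlies denser water.

44–59 m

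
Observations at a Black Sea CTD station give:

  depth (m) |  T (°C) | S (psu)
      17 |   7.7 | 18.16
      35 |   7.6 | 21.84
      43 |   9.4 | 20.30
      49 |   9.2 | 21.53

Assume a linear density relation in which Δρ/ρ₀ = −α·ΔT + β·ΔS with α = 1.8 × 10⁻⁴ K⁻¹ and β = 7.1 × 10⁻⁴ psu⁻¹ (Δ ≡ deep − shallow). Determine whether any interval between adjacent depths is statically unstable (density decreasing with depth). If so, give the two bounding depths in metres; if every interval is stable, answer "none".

Evaluate Δρ/ρ₀ = −αΔT + βΔS across each adjacent pair:
  17–35 m: −αΔT+βΔS = −(1.8 × 10⁻⁴)(-0.1)+(7.1 × 10⁻⁴)(+3.68) = 2.6 × 10⁻³ → stable
  35–43 m: −αΔT+βΔS = −(1.8 × 10⁻⁴)(+1.8)+(7.1 × 10⁻⁴)(-1.54) = -1.4 × 10⁻³ → UNSTABLE
  43–49 m: −αΔT+βΔS = −(1.8 × 10⁻⁴)(-0.2)+(7.1 × 10⁻⁴)(+1.23) = 9.1 × 10⁻⁴ → stable
The 35–43 m interval has Δρ < 0: lighter water underlies denser water.

35–43 m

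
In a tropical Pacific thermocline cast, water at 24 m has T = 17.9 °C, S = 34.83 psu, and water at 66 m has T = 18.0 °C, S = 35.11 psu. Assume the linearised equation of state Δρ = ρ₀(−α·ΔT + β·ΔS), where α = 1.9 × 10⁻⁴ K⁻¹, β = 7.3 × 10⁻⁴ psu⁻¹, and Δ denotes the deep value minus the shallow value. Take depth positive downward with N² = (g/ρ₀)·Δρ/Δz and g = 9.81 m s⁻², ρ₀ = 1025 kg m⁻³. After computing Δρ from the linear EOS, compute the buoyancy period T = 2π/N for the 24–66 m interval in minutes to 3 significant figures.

ΔT = +0.1 K, ΔS = +0.28 psu (deep − shallow).
Δρ/ρ₀ = −αΔT + βΔS = -1.90 × 10⁻⁵ + 2.044 × 10⁻⁴ = 1.854 × 10⁻⁴, so Δρ ≈ 0.1900 kg m⁻³.
N² = (g/ρ₀)·Δρ/Δz = g·(Δρ/ρ₀)/Δz = 9.81 × 1.854 × 10⁻⁴ / 42 = 4.3304 × 10⁻⁵ s⁻².
N = √(4.3304 × 10⁻⁵) = 6.5806 × 10⁻³ rad s⁻¹ → T = 2π/N = 954.80 s = 15.913 min ≈ 15.9 min.

15.9 min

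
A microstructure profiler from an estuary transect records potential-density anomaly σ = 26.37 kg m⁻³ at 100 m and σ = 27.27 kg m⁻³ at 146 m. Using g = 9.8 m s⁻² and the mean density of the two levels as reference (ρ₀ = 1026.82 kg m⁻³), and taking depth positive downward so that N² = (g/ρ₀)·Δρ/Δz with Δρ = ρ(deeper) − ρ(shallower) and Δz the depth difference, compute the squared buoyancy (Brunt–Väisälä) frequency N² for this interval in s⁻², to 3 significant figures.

1.87 × 10⁻⁴ s⁻²

Δρ = 1027.27 − 1026.37 = 0.90 kg m⁻³ over Δz = 146 − 100 = 46 m.
N² = (9.8/1026.82) × (0.90/46) = 1.8673 × 10⁻⁴ s⁻² ≈ 1.87 × 10⁻⁴ s⁻².
A positive N² confirms static stability across the interval.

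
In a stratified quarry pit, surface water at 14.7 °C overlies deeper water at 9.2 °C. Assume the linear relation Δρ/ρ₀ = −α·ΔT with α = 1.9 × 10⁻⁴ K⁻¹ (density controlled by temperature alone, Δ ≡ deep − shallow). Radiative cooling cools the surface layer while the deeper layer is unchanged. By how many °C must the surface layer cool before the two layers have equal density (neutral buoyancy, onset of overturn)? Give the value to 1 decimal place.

5.5 °C

With temperature the only control, equal density requires T_surf′ = T_deep.
T_surf′ = 9.2 °C.
Cooling required: 14.7 − 9.2 = 5.5 °C.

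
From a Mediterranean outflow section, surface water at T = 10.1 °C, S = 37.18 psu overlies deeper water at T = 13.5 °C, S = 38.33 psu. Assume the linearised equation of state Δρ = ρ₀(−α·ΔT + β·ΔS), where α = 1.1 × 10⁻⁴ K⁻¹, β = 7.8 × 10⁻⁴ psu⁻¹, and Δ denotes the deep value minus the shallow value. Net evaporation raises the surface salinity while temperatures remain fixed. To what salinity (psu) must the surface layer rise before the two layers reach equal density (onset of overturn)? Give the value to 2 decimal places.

Neutral buoyancy requires −α(T_deep − T_surf) + β(S_deep − S_surf′) = 0.
S_surf′ = S_deep − (α/β)·ΔT = 38.33 − (1.1 × 10⁻⁴/7.8 × 10⁻⁴)·(+3.4) = 37.8505 psu.
Increase required: 37.8505 − 37.18 = 0.6705 psu.

37.85 psu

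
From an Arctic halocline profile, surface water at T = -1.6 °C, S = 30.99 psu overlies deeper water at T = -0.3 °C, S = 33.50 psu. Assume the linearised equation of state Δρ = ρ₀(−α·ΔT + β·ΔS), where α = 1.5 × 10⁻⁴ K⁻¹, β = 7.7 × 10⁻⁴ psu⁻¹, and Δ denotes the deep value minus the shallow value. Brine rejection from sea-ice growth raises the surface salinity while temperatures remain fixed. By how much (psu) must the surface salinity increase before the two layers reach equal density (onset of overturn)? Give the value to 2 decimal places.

Neutral buoyancy requires −α(T_deep − T_surf) + β(S_deep − S_surf′) = 0.
S_surf′ = S_deep − (α/β)·ΔT = 33.50 − (1.5 × 10⁻⁴/7.7 × 10⁻⁴)·(+1.3) = 33.2468 psu.
Increase required: 33.2468 − 30.99 = 2.2568 psu.

2.26 psu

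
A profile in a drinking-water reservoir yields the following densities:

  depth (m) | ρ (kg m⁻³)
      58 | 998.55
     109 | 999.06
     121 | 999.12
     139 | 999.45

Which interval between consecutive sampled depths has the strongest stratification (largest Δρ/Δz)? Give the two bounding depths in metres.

Compute the density gradient over each adjacent pair:
  58–109 m: Δρ/Δz = 0.51/51 = 0.010 kg m⁻⁴
  109–121 m: Δρ/Δz = 0.06/12 = 5.0 × 10⁻³ kg m⁻⁴
  121–139 m: Δρ/Δz = 0.33/18 = 0.018 kg m⁻⁴
The largest gradient is in the 121–139 m interval — the pycnocline.

121–139 m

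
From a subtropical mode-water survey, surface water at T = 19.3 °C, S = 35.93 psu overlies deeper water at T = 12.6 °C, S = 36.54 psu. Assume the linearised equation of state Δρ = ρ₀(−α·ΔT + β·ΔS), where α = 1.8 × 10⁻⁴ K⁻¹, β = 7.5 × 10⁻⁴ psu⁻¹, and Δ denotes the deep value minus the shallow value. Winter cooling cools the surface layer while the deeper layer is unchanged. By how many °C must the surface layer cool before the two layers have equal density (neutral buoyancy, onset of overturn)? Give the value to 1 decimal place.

Neutral buoyancy requires Δρ = 0, i.e. −α(T_deep − T_surf′) + β(S_deep − S_surf) = 0.
T_surf′ = T_deep − (β/α)·ΔS = 12.6 − (7.5 × 10⁻⁴/1.8 × 10⁻⁴)·(+0.61) = 10.058 °C.
Cooling required: 19.3 − (10.058) = 9.242 °C.

9.2 °C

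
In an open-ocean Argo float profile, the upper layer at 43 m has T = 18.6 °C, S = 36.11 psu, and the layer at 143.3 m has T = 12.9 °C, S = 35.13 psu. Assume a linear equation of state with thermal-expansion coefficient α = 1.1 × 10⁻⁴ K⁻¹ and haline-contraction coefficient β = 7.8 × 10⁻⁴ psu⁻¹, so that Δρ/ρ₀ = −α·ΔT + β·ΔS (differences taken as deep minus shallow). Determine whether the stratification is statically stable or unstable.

ΔT = 12.9 − 18.6 = -5.7 K and ΔS = 35.13 − 36.11 = -0.98 psu (deep − shallow).
−αΔT = 6.27 × 10⁻⁴; βΔS = -7.644 × 10⁻⁴; sum Δρ/ρ₀ = -1.374 × 10⁻⁴.
Δρ/ρ₀ < 0, so Δρ < 0: deeper water is lighter → statically unstable; the column would overturn.

unstable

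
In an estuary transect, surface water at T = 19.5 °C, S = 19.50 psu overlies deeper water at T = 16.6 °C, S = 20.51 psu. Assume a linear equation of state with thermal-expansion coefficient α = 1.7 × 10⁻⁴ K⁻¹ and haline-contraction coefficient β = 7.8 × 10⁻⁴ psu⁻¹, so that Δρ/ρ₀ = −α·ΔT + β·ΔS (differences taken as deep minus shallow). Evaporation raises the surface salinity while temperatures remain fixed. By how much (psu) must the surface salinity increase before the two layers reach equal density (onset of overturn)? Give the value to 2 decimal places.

1.64 psu

Neutral buoyancy requires −α(T_deep − T_surf) + β(S_deep − S_surf′) = 0.
S_surf′ = S_deep − (α/β)·ΔT = 20.51 − (1.7 × 10⁻⁴/7.8 × 10⁻⁴)·(-2.9) = 21.1421 psu.
Increase required: 21.1421 − 19.50 = 1.6421 psu.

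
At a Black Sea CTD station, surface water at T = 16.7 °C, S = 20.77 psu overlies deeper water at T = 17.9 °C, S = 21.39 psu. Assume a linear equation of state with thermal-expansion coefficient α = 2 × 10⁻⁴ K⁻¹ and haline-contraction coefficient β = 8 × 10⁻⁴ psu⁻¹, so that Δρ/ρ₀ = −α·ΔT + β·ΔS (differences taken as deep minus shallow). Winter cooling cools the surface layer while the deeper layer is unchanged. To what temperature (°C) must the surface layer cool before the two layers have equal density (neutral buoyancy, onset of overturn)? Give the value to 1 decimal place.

15.4 °C

Neutral buoyancy requires Δρ = 0, i.e. −α(T_deep − T_surf′) + β(S_deep − S_surf) = 0.
T_surf′ = T_deep − (β/α)·ΔS = 17.9 − (8 × 10⁻⁴/2 × 10⁻⁴)·(+0.62) = 15.420 °C.
Cooling required: 16.7 − (15.420) = 1.280 °C.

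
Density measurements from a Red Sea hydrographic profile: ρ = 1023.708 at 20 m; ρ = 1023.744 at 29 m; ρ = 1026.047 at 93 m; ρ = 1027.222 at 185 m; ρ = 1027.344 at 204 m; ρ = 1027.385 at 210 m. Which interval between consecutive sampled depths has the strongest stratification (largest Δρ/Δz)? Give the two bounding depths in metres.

Compute the density gradient over each adjacent pair:
  20–29 m: Δρ/Δz = 0.036/9 = 4.0 × 10⁻³ kg m⁻⁴
  29–93 m: Δρ/Δz = 2.303/64 = 0.036 kg m⁻⁴
  93–185 m: Δρ/Δz = 1.175/92 = 0.013 kg m⁻⁴
  185–204 m: Δρ/Δz = 0.122/19 = 6.4 × 10⁻³ kg m⁻⁴
  204–210 m: Δρ/Δz = 0.041/6 = 6.8 × 10⁻³ kg m⁻⁴
The largest gradient is in the 29–93 m interval — the pycnocline.

29–93 m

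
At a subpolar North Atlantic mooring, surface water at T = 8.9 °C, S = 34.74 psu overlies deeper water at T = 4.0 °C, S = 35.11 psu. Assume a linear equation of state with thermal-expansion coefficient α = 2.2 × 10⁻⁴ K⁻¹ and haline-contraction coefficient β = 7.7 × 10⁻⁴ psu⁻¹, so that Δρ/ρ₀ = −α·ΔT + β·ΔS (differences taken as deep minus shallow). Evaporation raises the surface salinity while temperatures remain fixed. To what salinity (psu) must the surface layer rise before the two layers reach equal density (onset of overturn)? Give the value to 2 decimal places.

Neutral buoyancy requires −α(T_deep − T_surf) + β(S_deep − S_surf′) = 0.
S_surf′ = S_deep − (α/β)·ΔT = 35.11 − (2.2 × 10⁻⁴/7.7 × 10⁻⁴)·(-4.9) = 36.5100 psu.
Increase required: 36.5100 − 34.74 = 1.7700 psu.

36.51 psu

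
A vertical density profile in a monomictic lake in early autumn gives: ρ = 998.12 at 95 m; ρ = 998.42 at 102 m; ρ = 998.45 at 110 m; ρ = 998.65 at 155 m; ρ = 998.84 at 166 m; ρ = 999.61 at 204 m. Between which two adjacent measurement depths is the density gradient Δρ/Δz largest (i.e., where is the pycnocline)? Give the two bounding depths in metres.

95–102 m

Compute the density gradient over each adjacent pair:
  95–102 m: Δρ/Δz = 0.30/7 = 0.043 kg m⁻⁴
  102–110 m: Δρ/Δz = 0.03/8 = 3.7 × 10⁻³ kg m⁻⁴
  110–155 m: Δρ/Δz = 0.20/45 = 4.4 × 10⁻³ kg m⁻⁴
  155–166 m: Δρ/Δz = 0.19/11 = 0.017 kg m⁻⁴
  166–204 m: Δρ/Δz = 0.77/38 = 0.020 kg m⁻⁴
The largest gradient is in the 95–102 m interval — the pycnocline.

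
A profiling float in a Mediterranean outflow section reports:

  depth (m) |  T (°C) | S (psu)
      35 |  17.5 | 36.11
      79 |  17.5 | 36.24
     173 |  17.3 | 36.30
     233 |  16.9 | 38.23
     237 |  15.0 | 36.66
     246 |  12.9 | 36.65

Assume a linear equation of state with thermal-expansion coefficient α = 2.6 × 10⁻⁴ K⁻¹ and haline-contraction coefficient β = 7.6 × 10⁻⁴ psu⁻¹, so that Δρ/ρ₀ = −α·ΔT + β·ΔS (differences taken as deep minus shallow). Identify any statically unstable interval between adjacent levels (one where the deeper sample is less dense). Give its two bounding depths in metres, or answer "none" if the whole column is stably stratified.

233–237 m

Evaluate Δρ/ρ₀ = −αΔT + βΔS across each adjacent pair:
  35–79 m: −αΔT+βΔS = −(2.6 × 10⁻⁴)(+0.0)+(7.6 × 10⁻⁴)(+0.13) = 9.9 × 10⁻⁵ → stable
  79–173 m: −αΔT+βΔS = −(2.6 × 10⁻⁴)(-0.2)+(7.6 × 10⁻⁴)(+0.06) = 9.8 × 10⁻⁵ → stable
  173–233 m: −αΔT+βΔS = −(2.6 × 10⁻⁴)(-0.4)+(7.6 × 10⁻⁴)(+1.93) = 1.6 × 10⁻³ → stable
  233–237 m: −αΔT+βΔS = −(2.6 × 10⁻⁴)(-1.9)+(7.6 × 10⁻⁴)(-1.57) = -7.0 × 10⁻⁴ → UNSTABLE
  237–246 m: −αΔT+βΔS = −(2.6 × 10⁻⁴)(-2.1)+(7.6 × 10⁻⁴)(-0.01) = 5.4 × 10⁻⁴ → stable
The 233–237 m interval has Δρ < 0: lighter water underlies denser water.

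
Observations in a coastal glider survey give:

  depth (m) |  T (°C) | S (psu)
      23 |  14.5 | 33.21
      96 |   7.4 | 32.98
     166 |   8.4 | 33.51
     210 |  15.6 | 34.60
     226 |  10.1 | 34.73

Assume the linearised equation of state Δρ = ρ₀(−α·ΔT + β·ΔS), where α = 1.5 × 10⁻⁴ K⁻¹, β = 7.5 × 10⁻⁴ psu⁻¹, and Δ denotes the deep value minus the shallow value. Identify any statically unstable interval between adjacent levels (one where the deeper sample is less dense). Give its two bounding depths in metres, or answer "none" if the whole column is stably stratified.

Evaluate Δρ/ρ₀ = −αΔT + βΔS across each adjacent pair:
  23–96 m: −αΔT+βΔS = −(1.5 × 10⁻⁴)(-7.1)+(7.5 × 10⁻⁴)(-0.23) = 8.9 × 10⁻⁴ → stable
  96–166 m: −αΔT+βΔS = −(1.5 × 10⁻⁴)(+1.0)+(7.5 × 10⁻⁴)(+0.53) = 2.5 × 10⁻⁴ → stable
  166–210 m: −αΔT+βΔS = −(1.5 × 10⁻⁴)(+7.2)+(7.5 × 10⁻⁴)(+1.09) = -2.6 × 10⁻⁴ → UNSTABLE
  210–226 m: −αΔT+βΔS = −(1.5 × 10⁻⁴)(-5.5)+(7.5 × 10⁻⁴)(+0.13) = 9.2 × 10⁻⁴ → stable
The 166–210 m interval has Δρ < 0: lighter water underlies denser water.

166–210 m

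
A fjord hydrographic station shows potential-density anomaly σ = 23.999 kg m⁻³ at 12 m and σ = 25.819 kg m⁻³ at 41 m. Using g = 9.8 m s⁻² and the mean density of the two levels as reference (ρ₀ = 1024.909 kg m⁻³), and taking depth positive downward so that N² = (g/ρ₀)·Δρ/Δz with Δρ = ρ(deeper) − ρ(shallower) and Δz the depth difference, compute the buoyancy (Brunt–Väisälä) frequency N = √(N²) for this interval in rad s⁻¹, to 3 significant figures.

Δρ = 1025.819 − 1023.999 = 1.820 kg m⁻³ over Δz = 41 − 12 = 29 m.
N² = (9.8/1024.909) × (1.820/29) = 6.0009 × 10⁻⁴ s⁻².
N = √(6.0009 × 10⁻⁴) = 0.024497 rad s⁻¹ ≈ 0.0245 rad s⁻¹.
A positive N² confirms static stability across the interval.

0.0245 rad s⁻¹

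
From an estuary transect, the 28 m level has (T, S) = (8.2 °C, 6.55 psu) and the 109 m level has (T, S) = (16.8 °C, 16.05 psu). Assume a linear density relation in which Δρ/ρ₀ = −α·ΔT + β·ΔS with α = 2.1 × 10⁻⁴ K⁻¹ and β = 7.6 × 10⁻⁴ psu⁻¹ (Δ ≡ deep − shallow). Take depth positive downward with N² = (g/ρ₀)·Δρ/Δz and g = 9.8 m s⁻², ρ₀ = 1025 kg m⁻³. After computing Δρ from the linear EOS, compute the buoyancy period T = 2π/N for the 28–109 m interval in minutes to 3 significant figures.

ΔT = +8.6 K, ΔS = +9.50 psu (deep − shallow).
Δρ/ρ₀ = −αΔT + βΔS = -1.806 × 10⁻³ + 7.22 × 10⁻³ = 5.414 × 10⁻³, so Δρ ≈ 5.549 kg m⁻³.
N² = (g/ρ₀)·Δρ/Δz = g·(Δρ/ρ₀)/Δz = 9.8 × 5.414 × 10⁻³ / 81 = 6.5503 × 10⁻⁴ s⁻².
N = √(6.5503 × 10⁻⁴) = 0.025594 rad s⁻¹ → T = 2π/N = 245.49 s = 4.0915 min ≈ 4.09 min.

4.09 min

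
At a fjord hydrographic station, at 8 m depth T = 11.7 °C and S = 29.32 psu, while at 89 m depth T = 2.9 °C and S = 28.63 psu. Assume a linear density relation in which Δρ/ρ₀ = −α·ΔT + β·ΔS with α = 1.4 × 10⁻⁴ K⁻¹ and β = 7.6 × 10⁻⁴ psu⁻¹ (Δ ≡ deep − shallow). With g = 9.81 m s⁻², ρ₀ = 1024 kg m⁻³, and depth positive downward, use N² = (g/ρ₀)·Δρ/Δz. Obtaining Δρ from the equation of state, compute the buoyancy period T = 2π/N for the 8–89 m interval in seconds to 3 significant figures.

ΔT = -8.8 K, ΔS = -0.69 psu (deep − shallow).
Δρ/ρ₀ = −αΔT + βΔS = 1.232 × 10⁻³ − 5.244 × 10⁻⁴ = 7.076 × 10⁻⁴, so Δρ ≈ 0.7246 kg m⁻³.
N² = (g/ρ₀)·Δρ/Δz = g·(Δρ/ρ₀)/Δz = 9.81 × 7.076 × 10⁻⁴ / 81 = 8.5698 × 10⁻⁵ s⁻².
N = √(8.5698 × 10⁻⁵) = 9.2573 × 10⁻³ rad s⁻¹ → T = 2π/N = 678.73 s ≈ 679 s.

679 s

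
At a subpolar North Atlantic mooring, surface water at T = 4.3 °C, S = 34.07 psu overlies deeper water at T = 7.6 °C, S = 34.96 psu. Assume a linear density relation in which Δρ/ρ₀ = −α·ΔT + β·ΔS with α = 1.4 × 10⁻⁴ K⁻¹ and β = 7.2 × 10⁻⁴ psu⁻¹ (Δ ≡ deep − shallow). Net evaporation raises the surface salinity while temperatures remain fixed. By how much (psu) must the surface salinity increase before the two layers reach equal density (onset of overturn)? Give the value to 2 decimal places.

Neutral buoyancy requires −α(T_deep − T_surf) + β(S_deep − S_surf′) = 0.
S_surf′ = S_deep − (α/β)·ΔT = 34.96 − (1.4 × 10⁻⁴/7.2 × 10⁻⁴)·(+3.3) = 34.3183 psu.
Increase required: 34.3183 − 34.07 = 0.2483 psu.

0.25 psu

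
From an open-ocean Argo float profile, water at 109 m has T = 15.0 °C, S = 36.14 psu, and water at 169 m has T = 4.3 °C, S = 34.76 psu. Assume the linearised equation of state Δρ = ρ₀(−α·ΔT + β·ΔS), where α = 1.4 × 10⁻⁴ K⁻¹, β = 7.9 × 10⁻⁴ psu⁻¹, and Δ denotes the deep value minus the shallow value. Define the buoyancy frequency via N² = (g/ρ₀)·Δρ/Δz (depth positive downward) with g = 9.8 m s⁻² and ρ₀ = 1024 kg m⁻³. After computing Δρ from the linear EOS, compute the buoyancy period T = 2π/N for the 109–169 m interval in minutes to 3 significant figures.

ΔT = -10.7 K, ΔS = -1.38 psu (deep − shallow).
Δρ/ρ₀ = −αΔT + βΔS = 1.498 × 10⁻³ − 1.0902 × 10⁻³ = 4.078 × 10⁻⁴, so Δρ ≈ 0.4176 kg m⁻³.
N² = (g/ρ₀)·Δρ/Δz = g·(Δρ/ρ₀)/Δz = 9.8 × 4.078 × 10⁻⁴ / 60 = 6.6607 × 10⁻⁵ s⁻².
N = √(6.6607 × 10⁻⁵) = 8.1613 × 10⁻³ rad s⁻¹ → T = 2π/N = 769.88 s = 12.831 min ≈ 12.8 min.

12.8 min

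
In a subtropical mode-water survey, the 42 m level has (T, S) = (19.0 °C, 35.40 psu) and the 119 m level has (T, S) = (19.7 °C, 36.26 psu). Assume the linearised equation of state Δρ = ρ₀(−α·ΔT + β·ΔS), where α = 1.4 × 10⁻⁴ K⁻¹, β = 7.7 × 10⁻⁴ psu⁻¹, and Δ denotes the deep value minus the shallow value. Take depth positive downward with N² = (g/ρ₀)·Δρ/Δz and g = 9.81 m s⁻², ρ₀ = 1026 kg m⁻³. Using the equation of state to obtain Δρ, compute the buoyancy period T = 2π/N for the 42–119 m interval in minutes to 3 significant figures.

ΔT = +0.7 K, ΔS = +0.86 psu (deep − shallow).
Δρ/ρ₀ = −αΔT + βΔS = -9.80 × 10⁻⁵ + 6.622 × 10⁻⁴ = 5.642 × 10⁻⁴, so Δρ ≈ 0.5789 kg m⁻³.
N² = (g/ρ₀)·Δρ/Δz = g·(Δρ/ρ₀)/Δz = 9.81 × 5.642 × 10⁻⁴ / 77 = 7.1881 × 10⁻⁵ s⁻².
N = √(7.1881 × 10⁻⁵) = 8.4783 × 10⁻³ rad s⁻¹ → T = 2π/N = 741.09 s = 12.351 min ≈ 12.4 min.

12.4 min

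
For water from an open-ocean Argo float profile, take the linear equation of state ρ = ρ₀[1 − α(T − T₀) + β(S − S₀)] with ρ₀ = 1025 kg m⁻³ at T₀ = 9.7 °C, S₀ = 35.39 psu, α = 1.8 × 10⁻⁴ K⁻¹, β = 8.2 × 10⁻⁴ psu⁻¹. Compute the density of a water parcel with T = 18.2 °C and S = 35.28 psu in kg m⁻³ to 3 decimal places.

T − T₀ = +8.5 K, S − S₀ = -0.11 psu.
Bracket = 1 − α·(+8.5) + β·(-0.11) = 1 + (-1.6202 × 10⁻³) = 0.9983798.
ρ = 1025 × 0.9983798 = 1023.339 kg m⁻³.

1023.339 kg m⁻³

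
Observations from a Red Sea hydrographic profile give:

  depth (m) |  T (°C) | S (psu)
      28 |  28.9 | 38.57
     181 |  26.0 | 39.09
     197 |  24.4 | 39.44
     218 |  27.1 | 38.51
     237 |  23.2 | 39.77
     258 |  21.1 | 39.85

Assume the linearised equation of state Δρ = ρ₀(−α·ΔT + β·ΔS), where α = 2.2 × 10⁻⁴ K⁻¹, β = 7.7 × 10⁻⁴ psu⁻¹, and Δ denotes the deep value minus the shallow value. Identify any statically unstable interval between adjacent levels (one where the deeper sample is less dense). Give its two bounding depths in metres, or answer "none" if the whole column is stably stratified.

Evaluate Δρ/ρ₀ = −αΔT + βΔS across each adjacent pair:
  28–181 m: −αΔT+βΔS = −(2.2 × 10⁻⁴)(-2.9)+(7.7 × 10⁻⁴)(+0.52) = 1.0 × 10⁻³ → stable
  181–197 m: −αΔT+βΔS = −(2.2 × 10⁻⁴)(-1.6)+(7.7 × 10⁻⁴)(+0.35) = 6.2 × 10⁻⁴ → stable
  197–218 m: −αΔT+βΔS = −(2.2 × 10⁻⁴)(+2.7)+(7.7 × 10⁻⁴)(-0.93) = -1.3 × 10⁻³ → UNSTABLE
  218–237 m: −αΔT+βΔS = −(2.2 × 10⁻⁴)(-3.9)+(7.7 × 10⁻⁴)(+1.26) = 1.8 × 10⁻³ → stable
  237–258 m: −αΔT+βΔS = −(2.2 × 10⁻⁴)(-2.1)+(7.7 × 10⁻⁴)(+0.08) = 5.2 × 10⁻⁴ → stable
The 197–218 m interval has Δρ < 0: lighter water underlies denser water.

197–218 m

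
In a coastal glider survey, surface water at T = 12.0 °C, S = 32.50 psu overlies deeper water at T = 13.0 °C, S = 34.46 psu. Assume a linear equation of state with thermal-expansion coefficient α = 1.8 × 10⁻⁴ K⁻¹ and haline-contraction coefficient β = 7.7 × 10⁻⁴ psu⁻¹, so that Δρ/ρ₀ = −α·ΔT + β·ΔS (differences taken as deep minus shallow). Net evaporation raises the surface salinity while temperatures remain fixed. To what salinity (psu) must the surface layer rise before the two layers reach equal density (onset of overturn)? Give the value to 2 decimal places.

34.23 psu

Neutral buoyancy requires −α(T_deep − T_surf) + β(S_deep − S_surf′) = 0.
S_surf′ = S_deep − (α/β)·ΔT = 34.46 − (1.8 × 10⁻⁴/7.7 × 10⁻⁴)·(+1.0) = 34.2262 psu.
Increase required: 34.2262 − 32.50 = 1.7262 psu.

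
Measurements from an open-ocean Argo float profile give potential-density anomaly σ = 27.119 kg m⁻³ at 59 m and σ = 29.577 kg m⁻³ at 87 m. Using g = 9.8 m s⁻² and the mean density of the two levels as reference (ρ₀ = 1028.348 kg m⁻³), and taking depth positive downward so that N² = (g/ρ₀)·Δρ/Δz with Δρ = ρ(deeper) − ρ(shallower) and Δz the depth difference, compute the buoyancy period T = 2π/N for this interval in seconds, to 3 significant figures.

217 s

Δρ = 1029.577 − 1027.119 = 2.458 kg m⁻³ over Δz = 87 − 59 = 28 m.
N² = (9.8/1028.348) × (2.458/28) = 8.3658 × 10⁻⁴ s⁻².
N = √(8.3658 × 10⁻⁴) = 0.028924 rad s⁻¹, so T = 2π/N = 217.23 s ≈ 217 s.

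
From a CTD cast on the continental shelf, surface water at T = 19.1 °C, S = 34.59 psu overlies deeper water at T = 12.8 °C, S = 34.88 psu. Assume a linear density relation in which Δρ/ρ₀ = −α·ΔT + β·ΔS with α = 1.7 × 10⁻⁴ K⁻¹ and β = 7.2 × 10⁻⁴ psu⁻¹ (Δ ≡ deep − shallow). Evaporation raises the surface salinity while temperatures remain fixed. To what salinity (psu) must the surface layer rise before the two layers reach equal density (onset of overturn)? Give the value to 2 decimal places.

Neutral buoyancy requires −α(T_deep − T_surf) + β(S_deep − S_surf′) = 0.
S_surf′ = S_deep − (α/β)·ΔT = 34.88 − (1.7 × 10⁻⁴/7.2 × 10⁻⁴)·(-6.3) = 36.3675 psu.
Increase required: 36.3675 − 34.59 = 1.7775 psu.

36.37 psu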